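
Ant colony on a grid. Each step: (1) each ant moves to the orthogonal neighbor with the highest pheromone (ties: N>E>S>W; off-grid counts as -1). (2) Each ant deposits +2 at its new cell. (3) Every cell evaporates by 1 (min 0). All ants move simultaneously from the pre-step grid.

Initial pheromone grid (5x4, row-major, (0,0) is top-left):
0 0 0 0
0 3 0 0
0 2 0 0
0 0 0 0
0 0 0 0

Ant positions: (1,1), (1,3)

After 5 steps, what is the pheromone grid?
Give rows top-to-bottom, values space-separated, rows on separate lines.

After step 1: ants at (2,1),(0,3)
  0 0 0 1
  0 2 0 0
  0 3 0 0
  0 0 0 0
  0 0 0 0
After step 2: ants at (1,1),(1,3)
  0 0 0 0
  0 3 0 1
  0 2 0 0
  0 0 0 0
  0 0 0 0
After step 3: ants at (2,1),(0,3)
  0 0 0 1
  0 2 0 0
  0 3 0 0
  0 0 0 0
  0 0 0 0
After step 4: ants at (1,1),(1,3)
  0 0 0 0
  0 3 0 1
  0 2 0 0
  0 0 0 0
  0 0 0 0
After step 5: ants at (2,1),(0,3)
  0 0 0 1
  0 2 0 0
  0 3 0 0
  0 0 0 0
  0 0 0 0

0 0 0 1
0 2 0 0
0 3 0 0
0 0 0 0
0 0 0 0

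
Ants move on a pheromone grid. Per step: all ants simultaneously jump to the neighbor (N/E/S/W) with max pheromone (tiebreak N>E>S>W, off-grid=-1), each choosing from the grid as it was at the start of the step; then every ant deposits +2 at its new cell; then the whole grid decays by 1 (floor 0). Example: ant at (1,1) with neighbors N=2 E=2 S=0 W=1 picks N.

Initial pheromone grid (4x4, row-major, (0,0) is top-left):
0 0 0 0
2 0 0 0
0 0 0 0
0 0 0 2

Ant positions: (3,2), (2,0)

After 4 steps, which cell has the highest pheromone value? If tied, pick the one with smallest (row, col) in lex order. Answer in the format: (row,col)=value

Step 1: ant0:(3,2)->E->(3,3) | ant1:(2,0)->N->(1,0)
  grid max=3 at (1,0)
Step 2: ant0:(3,3)->N->(2,3) | ant1:(1,0)->N->(0,0)
  grid max=2 at (1,0)
Step 3: ant0:(2,3)->S->(3,3) | ant1:(0,0)->S->(1,0)
  grid max=3 at (1,0)
Step 4: ant0:(3,3)->N->(2,3) | ant1:(1,0)->N->(0,0)
  grid max=2 at (1,0)
Final grid:
  1 0 0 0
  2 0 0 0
  0 0 0 1
  0 0 0 2
Max pheromone 2 at (1,0)

Answer: (1,0)=2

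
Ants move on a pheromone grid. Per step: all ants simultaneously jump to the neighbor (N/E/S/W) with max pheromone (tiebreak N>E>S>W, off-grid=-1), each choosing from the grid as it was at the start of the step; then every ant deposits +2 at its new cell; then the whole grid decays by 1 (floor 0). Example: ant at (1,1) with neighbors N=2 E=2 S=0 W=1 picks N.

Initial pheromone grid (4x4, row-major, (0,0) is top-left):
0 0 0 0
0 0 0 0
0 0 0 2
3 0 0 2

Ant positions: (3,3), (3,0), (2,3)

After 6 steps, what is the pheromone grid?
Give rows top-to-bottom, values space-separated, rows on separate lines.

After step 1: ants at (2,3),(2,0),(3,3)
  0 0 0 0
  0 0 0 0
  1 0 0 3
  2 0 0 3
After step 2: ants at (3,3),(3,0),(2,3)
  0 0 0 0
  0 0 0 0
  0 0 0 4
  3 0 0 4
After step 3: ants at (2,3),(2,0),(3,3)
  0 0 0 0
  0 0 0 0
  1 0 0 5
  2 0 0 5
After step 4: ants at (3,3),(3,0),(2,3)
  0 0 0 0
  0 0 0 0
  0 0 0 6
  3 0 0 6
After step 5: ants at (2,3),(2,0),(3,3)
  0 0 0 0
  0 0 0 0
  1 0 0 7
  2 0 0 7
After step 6: ants at (3,3),(3,0),(2,3)
  0 0 0 0
  0 0 0 0
  0 0 0 8
  3 0 0 8

0 0 0 0
0 0 0 0
0 0 0 8
3 0 0 8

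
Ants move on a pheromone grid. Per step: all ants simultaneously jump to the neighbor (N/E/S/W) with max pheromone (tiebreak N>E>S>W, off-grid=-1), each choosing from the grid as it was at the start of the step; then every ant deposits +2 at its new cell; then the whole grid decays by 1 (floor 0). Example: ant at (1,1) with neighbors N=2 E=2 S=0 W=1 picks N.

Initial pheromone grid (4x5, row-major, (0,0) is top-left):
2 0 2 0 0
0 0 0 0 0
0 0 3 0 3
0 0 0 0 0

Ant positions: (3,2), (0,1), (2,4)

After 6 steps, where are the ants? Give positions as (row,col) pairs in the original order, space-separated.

Step 1: ant0:(3,2)->N->(2,2) | ant1:(0,1)->E->(0,2) | ant2:(2,4)->N->(1,4)
  grid max=4 at (2,2)
Step 2: ant0:(2,2)->N->(1,2) | ant1:(0,2)->E->(0,3) | ant2:(1,4)->S->(2,4)
  grid max=3 at (2,2)
Step 3: ant0:(1,2)->S->(2,2) | ant1:(0,3)->W->(0,2) | ant2:(2,4)->N->(1,4)
  grid max=4 at (2,2)
Step 4: ant0:(2,2)->N->(1,2) | ant1:(0,2)->E->(0,3) | ant2:(1,4)->S->(2,4)
  grid max=3 at (2,2)
Step 5: ant0:(1,2)->S->(2,2) | ant1:(0,3)->W->(0,2) | ant2:(2,4)->N->(1,4)
  grid max=4 at (2,2)
Step 6: ant0:(2,2)->N->(1,2) | ant1:(0,2)->E->(0,3) | ant2:(1,4)->S->(2,4)
  grid max=3 at (2,2)

(1,2) (0,3) (2,4)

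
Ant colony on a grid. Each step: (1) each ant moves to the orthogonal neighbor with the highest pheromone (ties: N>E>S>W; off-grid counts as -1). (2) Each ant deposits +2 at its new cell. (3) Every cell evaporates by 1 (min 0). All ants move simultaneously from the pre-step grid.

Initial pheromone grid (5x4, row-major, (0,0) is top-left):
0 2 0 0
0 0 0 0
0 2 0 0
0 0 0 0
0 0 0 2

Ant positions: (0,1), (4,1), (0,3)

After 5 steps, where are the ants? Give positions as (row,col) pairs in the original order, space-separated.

Step 1: ant0:(0,1)->E->(0,2) | ant1:(4,1)->N->(3,1) | ant2:(0,3)->S->(1,3)
  grid max=1 at (0,1)
Step 2: ant0:(0,2)->W->(0,1) | ant1:(3,1)->N->(2,1) | ant2:(1,3)->N->(0,3)
  grid max=2 at (0,1)
Step 3: ant0:(0,1)->E->(0,2) | ant1:(2,1)->N->(1,1) | ant2:(0,3)->S->(1,3)
  grid max=1 at (0,1)
Step 4: ant0:(0,2)->W->(0,1) | ant1:(1,1)->N->(0,1) | ant2:(1,3)->N->(0,3)
  grid max=4 at (0,1)
Step 5: ant0:(0,1)->E->(0,2) | ant1:(0,1)->E->(0,2) | ant2:(0,3)->S->(1,3)
  grid max=3 at (0,1)

(0,2) (0,2) (1,3)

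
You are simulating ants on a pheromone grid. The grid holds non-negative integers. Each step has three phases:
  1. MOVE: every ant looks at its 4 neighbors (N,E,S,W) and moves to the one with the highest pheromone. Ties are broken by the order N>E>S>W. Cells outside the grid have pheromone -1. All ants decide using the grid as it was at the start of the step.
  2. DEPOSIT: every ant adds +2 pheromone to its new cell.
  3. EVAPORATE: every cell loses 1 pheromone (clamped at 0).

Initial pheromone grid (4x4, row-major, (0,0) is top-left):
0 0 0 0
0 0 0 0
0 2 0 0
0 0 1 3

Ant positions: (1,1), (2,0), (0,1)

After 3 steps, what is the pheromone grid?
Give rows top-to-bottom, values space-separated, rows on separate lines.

After step 1: ants at (2,1),(2,1),(0,2)
  0 0 1 0
  0 0 0 0
  0 5 0 0
  0 0 0 2
After step 2: ants at (1,1),(1,1),(0,3)
  0 0 0 1
  0 3 0 0
  0 4 0 0
  0 0 0 1
After step 3: ants at (2,1),(2,1),(1,3)
  0 0 0 0
  0 2 0 1
  0 7 0 0
  0 0 0 0

0 0 0 0
0 2 0 1
0 7 0 0
0 0 0 0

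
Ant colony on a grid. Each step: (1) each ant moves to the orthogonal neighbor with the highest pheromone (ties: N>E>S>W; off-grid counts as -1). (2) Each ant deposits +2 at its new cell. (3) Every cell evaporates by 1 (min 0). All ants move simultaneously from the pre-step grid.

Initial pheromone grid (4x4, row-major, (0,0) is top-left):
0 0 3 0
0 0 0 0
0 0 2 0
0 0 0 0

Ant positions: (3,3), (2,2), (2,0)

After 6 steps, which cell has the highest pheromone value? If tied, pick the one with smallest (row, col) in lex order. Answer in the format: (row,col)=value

Step 1: ant0:(3,3)->N->(2,3) | ant1:(2,2)->N->(1,2) | ant2:(2,0)->N->(1,0)
  grid max=2 at (0,2)
Step 2: ant0:(2,3)->W->(2,2) | ant1:(1,2)->N->(0,2) | ant2:(1,0)->N->(0,0)
  grid max=3 at (0,2)
Step 3: ant0:(2,2)->N->(1,2) | ant1:(0,2)->E->(0,3) | ant2:(0,0)->E->(0,1)
  grid max=2 at (0,2)
Step 4: ant0:(1,2)->N->(0,2) | ant1:(0,3)->W->(0,2) | ant2:(0,1)->E->(0,2)
  grid max=7 at (0,2)
Step 5: ant0:(0,2)->E->(0,3) | ant1:(0,2)->E->(0,3) | ant2:(0,2)->E->(0,3)
  grid max=6 at (0,2)
Step 6: ant0:(0,3)->W->(0,2) | ant1:(0,3)->W->(0,2) | ant2:(0,3)->W->(0,2)
  grid max=11 at (0,2)
Final grid:
  0 0 11 4
  0 0 0 0
  0 0 0 0
  0 0 0 0
Max pheromone 11 at (0,2)

Answer: (0,2)=11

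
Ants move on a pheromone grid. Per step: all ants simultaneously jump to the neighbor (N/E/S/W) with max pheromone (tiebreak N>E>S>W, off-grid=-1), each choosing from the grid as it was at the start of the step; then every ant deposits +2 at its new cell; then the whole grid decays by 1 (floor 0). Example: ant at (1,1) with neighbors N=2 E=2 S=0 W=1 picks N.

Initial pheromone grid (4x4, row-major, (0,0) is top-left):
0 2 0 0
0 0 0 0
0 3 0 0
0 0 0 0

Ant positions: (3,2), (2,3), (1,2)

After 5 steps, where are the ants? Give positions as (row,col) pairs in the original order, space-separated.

Step 1: ant0:(3,2)->N->(2,2) | ant1:(2,3)->N->(1,3) | ant2:(1,2)->N->(0,2)
  grid max=2 at (2,1)
Step 2: ant0:(2,2)->W->(2,1) | ant1:(1,3)->N->(0,3) | ant2:(0,2)->W->(0,1)
  grid max=3 at (2,1)
Step 3: ant0:(2,1)->N->(1,1) | ant1:(0,3)->S->(1,3) | ant2:(0,1)->E->(0,2)
  grid max=2 at (2,1)
Step 4: ant0:(1,1)->S->(2,1) | ant1:(1,3)->N->(0,3) | ant2:(0,2)->W->(0,1)
  grid max=3 at (2,1)
Step 5: ant0:(2,1)->N->(1,1) | ant1:(0,3)->S->(1,3) | ant2:(0,1)->E->(0,2)
  grid max=2 at (2,1)

(1,1) (1,3) (0,2)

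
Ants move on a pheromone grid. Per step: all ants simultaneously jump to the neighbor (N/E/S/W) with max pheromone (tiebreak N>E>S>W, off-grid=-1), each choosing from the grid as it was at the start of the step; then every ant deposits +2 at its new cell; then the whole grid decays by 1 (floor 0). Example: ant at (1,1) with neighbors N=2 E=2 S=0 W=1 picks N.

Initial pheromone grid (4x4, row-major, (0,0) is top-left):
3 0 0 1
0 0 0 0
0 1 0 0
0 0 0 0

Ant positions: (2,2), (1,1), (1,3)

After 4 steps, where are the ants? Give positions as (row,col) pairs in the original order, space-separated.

Step 1: ant0:(2,2)->W->(2,1) | ant1:(1,1)->S->(2,1) | ant2:(1,3)->N->(0,3)
  grid max=4 at (2,1)
Step 2: ant0:(2,1)->N->(1,1) | ant1:(2,1)->N->(1,1) | ant2:(0,3)->S->(1,3)
  grid max=3 at (1,1)
Step 3: ant0:(1,1)->S->(2,1) | ant1:(1,1)->S->(2,1) | ant2:(1,3)->N->(0,3)
  grid max=6 at (2,1)
Step 4: ant0:(2,1)->N->(1,1) | ant1:(2,1)->N->(1,1) | ant2:(0,3)->S->(1,3)
  grid max=5 at (1,1)

(1,1) (1,1) (1,3)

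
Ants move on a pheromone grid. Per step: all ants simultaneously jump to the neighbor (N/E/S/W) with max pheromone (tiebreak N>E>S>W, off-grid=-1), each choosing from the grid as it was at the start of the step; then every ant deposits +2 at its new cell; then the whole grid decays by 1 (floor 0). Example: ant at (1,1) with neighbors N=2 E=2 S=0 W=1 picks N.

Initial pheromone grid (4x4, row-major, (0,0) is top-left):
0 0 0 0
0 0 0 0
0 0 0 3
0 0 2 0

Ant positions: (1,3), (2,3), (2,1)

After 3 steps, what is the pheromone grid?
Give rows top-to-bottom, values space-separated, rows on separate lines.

After step 1: ants at (2,3),(1,3),(1,1)
  0 0 0 0
  0 1 0 1
  0 0 0 4
  0 0 1 0
After step 2: ants at (1,3),(2,3),(0,1)
  0 1 0 0
  0 0 0 2
  0 0 0 5
  0 0 0 0
After step 3: ants at (2,3),(1,3),(0,2)
  0 0 1 0
  0 0 0 3
  0 0 0 6
  0 0 0 0

0 0 1 0
0 0 0 3
0 0 0 6
0 0 0 0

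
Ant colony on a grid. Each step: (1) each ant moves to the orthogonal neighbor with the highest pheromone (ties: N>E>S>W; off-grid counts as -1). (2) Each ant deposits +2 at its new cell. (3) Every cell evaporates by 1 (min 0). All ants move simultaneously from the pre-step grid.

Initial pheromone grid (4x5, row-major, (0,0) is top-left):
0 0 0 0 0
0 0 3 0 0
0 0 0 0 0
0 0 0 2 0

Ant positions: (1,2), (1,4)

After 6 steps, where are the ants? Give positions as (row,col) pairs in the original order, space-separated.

Step 1: ant0:(1,2)->N->(0,2) | ant1:(1,4)->N->(0,4)
  grid max=2 at (1,2)
Step 2: ant0:(0,2)->S->(1,2) | ant1:(0,4)->S->(1,4)
  grid max=3 at (1,2)
Step 3: ant0:(1,2)->N->(0,2) | ant1:(1,4)->N->(0,4)
  grid max=2 at (1,2)
Step 4: ant0:(0,2)->S->(1,2) | ant1:(0,4)->S->(1,4)
  grid max=3 at (1,2)
Step 5: ant0:(1,2)->N->(0,2) | ant1:(1,4)->N->(0,4)
  grid max=2 at (1,2)
Step 6: ant0:(0,2)->S->(1,2) | ant1:(0,4)->S->(1,4)
  grid max=3 at (1,2)

(1,2) (1,4)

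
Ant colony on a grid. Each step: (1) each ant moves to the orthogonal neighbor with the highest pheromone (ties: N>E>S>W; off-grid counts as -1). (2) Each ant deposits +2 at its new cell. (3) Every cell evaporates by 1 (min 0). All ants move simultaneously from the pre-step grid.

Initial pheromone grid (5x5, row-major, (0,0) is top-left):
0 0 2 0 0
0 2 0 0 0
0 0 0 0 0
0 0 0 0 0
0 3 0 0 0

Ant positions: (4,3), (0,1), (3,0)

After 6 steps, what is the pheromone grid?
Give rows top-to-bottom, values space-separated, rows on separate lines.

After step 1: ants at (3,3),(0,2),(2,0)
  0 0 3 0 0
  0 1 0 0 0
  1 0 0 0 0
  0 0 0 1 0
  0 2 0 0 0
After step 2: ants at (2,3),(0,3),(1,0)
  0 0 2 1 0
  1 0 0 0 0
  0 0 0 1 0
  0 0 0 0 0
  0 1 0 0 0
After step 3: ants at (1,3),(0,2),(0,0)
  1 0 3 0 0
  0 0 0 1 0
  0 0 0 0 0
  0 0 0 0 0
  0 0 0 0 0
After step 4: ants at (0,3),(0,3),(0,1)
  0 1 2 3 0
  0 0 0 0 0
  0 0 0 0 0
  0 0 0 0 0
  0 0 0 0 0
After step 5: ants at (0,2),(0,2),(0,2)
  0 0 7 2 0
  0 0 0 0 0
  0 0 0 0 0
  0 0 0 0 0
  0 0 0 0 0
After step 6: ants at (0,3),(0,3),(0,3)
  0 0 6 7 0
  0 0 0 0 0
  0 0 0 0 0
  0 0 0 0 0
  0 0 0 0 0

0 0 6 7 0
0 0 0 0 0
0 0 0 0 0
0 0 0 0 0
0 0 0 0 0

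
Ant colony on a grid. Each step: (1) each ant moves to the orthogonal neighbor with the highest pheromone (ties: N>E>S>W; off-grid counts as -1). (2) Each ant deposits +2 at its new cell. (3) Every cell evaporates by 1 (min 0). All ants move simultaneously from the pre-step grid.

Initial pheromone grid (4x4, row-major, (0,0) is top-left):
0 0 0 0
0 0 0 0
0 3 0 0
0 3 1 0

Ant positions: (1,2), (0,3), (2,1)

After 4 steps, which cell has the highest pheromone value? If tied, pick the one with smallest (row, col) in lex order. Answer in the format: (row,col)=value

Answer: (0,3)=5

Derivation:
Step 1: ant0:(1,2)->N->(0,2) | ant1:(0,3)->S->(1,3) | ant2:(2,1)->S->(3,1)
  grid max=4 at (3,1)
Step 2: ant0:(0,2)->E->(0,3) | ant1:(1,3)->N->(0,3) | ant2:(3,1)->N->(2,1)
  grid max=3 at (0,3)
Step 3: ant0:(0,3)->S->(1,3) | ant1:(0,3)->S->(1,3) | ant2:(2,1)->S->(3,1)
  grid max=4 at (3,1)
Step 4: ant0:(1,3)->N->(0,3) | ant1:(1,3)->N->(0,3) | ant2:(3,1)->N->(2,1)
  grid max=5 at (0,3)
Final grid:
  0 0 0 5
  0 0 0 2
  0 3 0 0
  0 3 0 0
Max pheromone 5 at (0,3)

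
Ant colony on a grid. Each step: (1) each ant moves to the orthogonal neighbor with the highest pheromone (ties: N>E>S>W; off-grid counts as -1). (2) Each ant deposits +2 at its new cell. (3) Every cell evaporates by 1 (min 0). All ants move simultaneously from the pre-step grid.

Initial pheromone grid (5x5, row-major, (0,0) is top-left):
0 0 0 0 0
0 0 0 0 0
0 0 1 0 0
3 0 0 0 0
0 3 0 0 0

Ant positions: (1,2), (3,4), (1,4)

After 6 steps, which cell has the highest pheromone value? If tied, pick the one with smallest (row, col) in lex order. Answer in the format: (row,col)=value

Step 1: ant0:(1,2)->S->(2,2) | ant1:(3,4)->N->(2,4) | ant2:(1,4)->N->(0,4)
  grid max=2 at (2,2)
Step 2: ant0:(2,2)->N->(1,2) | ant1:(2,4)->N->(1,4) | ant2:(0,4)->S->(1,4)
  grid max=3 at (1,4)
Step 3: ant0:(1,2)->S->(2,2) | ant1:(1,4)->N->(0,4) | ant2:(1,4)->N->(0,4)
  grid max=3 at (0,4)
Step 4: ant0:(2,2)->N->(1,2) | ant1:(0,4)->S->(1,4) | ant2:(0,4)->S->(1,4)
  grid max=5 at (1,4)
Step 5: ant0:(1,2)->S->(2,2) | ant1:(1,4)->N->(0,4) | ant2:(1,4)->N->(0,4)
  grid max=5 at (0,4)
Step 6: ant0:(2,2)->N->(1,2) | ant1:(0,4)->S->(1,4) | ant2:(0,4)->S->(1,4)
  grid max=7 at (1,4)
Final grid:
  0 0 0 0 4
  0 0 1 0 7
  0 0 1 0 0
  0 0 0 0 0
  0 0 0 0 0
Max pheromone 7 at (1,4)

Answer: (1,4)=7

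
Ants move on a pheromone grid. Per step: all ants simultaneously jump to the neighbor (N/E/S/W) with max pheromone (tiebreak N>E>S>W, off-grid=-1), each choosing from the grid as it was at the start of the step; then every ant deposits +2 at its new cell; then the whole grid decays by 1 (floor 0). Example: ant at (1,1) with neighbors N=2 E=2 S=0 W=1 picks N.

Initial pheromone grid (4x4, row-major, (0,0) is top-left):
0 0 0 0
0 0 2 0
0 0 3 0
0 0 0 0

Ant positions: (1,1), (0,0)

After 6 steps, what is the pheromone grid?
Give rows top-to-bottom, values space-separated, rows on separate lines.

After step 1: ants at (1,2),(0,1)
  0 1 0 0
  0 0 3 0
  0 0 2 0
  0 0 0 0
After step 2: ants at (2,2),(0,2)
  0 0 1 0
  0 0 2 0
  0 0 3 0
  0 0 0 0
After step 3: ants at (1,2),(1,2)
  0 0 0 0
  0 0 5 0
  0 0 2 0
  0 0 0 0
After step 4: ants at (2,2),(2,2)
  0 0 0 0
  0 0 4 0
  0 0 5 0
  0 0 0 0
After step 5: ants at (1,2),(1,2)
  0 0 0 0
  0 0 7 0
  0 0 4 0
  0 0 0 0
After step 6: ants at (2,2),(2,2)
  0 0 0 0
  0 0 6 0
  0 0 7 0
  0 0 0 0

0 0 0 0
0 0 6 0
0 0 7 0
0 0 0 0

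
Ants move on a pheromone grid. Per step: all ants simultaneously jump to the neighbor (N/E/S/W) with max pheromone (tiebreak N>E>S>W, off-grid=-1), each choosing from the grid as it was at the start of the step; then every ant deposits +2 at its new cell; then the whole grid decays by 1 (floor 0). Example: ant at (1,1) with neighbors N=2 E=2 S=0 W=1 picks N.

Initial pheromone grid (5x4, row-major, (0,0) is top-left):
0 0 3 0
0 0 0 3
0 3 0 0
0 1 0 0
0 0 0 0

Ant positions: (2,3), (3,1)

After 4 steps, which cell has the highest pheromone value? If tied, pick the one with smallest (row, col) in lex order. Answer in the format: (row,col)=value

Answer: (1,3)=3

Derivation:
Step 1: ant0:(2,3)->N->(1,3) | ant1:(3,1)->N->(2,1)
  grid max=4 at (1,3)
Step 2: ant0:(1,3)->N->(0,3) | ant1:(2,1)->N->(1,1)
  grid max=3 at (1,3)
Step 3: ant0:(0,3)->S->(1,3) | ant1:(1,1)->S->(2,1)
  grid max=4 at (1,3)
Step 4: ant0:(1,3)->N->(0,3) | ant1:(2,1)->N->(1,1)
  grid max=3 at (1,3)
Final grid:
  0 0 0 1
  0 1 0 3
  0 3 0 0
  0 0 0 0
  0 0 0 0
Max pheromone 3 at (1,3)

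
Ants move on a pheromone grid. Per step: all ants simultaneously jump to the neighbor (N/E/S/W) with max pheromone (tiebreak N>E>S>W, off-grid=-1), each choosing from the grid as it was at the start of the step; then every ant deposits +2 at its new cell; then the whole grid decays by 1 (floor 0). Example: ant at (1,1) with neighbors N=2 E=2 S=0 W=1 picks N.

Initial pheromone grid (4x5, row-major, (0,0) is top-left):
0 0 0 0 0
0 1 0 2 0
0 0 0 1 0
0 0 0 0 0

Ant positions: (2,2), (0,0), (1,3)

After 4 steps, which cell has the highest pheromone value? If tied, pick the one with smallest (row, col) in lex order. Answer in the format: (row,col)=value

Step 1: ant0:(2,2)->E->(2,3) | ant1:(0,0)->E->(0,1) | ant2:(1,3)->S->(2,3)
  grid max=4 at (2,3)
Step 2: ant0:(2,3)->N->(1,3) | ant1:(0,1)->E->(0,2) | ant2:(2,3)->N->(1,3)
  grid max=4 at (1,3)
Step 3: ant0:(1,3)->S->(2,3) | ant1:(0,2)->E->(0,3) | ant2:(1,3)->S->(2,3)
  grid max=6 at (2,3)
Step 4: ant0:(2,3)->N->(1,3) | ant1:(0,3)->S->(1,3) | ant2:(2,3)->N->(1,3)
  grid max=8 at (1,3)
Final grid:
  0 0 0 0 0
  0 0 0 8 0
  0 0 0 5 0
  0 0 0 0 0
Max pheromone 8 at (1,3)

Answer: (1,3)=8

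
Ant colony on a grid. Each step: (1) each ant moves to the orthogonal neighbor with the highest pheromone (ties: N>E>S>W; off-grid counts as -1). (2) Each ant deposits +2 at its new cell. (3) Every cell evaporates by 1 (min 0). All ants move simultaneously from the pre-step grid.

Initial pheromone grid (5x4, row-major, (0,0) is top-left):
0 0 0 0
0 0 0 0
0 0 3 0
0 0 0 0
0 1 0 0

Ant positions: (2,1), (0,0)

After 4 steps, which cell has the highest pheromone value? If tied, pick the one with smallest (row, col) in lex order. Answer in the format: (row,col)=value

Answer: (2,2)=5

Derivation:
Step 1: ant0:(2,1)->E->(2,2) | ant1:(0,0)->E->(0,1)
  grid max=4 at (2,2)
Step 2: ant0:(2,2)->N->(1,2) | ant1:(0,1)->E->(0,2)
  grid max=3 at (2,2)
Step 3: ant0:(1,2)->S->(2,2) | ant1:(0,2)->S->(1,2)
  grid max=4 at (2,2)
Step 4: ant0:(2,2)->N->(1,2) | ant1:(1,2)->S->(2,2)
  grid max=5 at (2,2)
Final grid:
  0 0 0 0
  0 0 3 0
  0 0 5 0
  0 0 0 0
  0 0 0 0
Max pheromone 5 at (2,2)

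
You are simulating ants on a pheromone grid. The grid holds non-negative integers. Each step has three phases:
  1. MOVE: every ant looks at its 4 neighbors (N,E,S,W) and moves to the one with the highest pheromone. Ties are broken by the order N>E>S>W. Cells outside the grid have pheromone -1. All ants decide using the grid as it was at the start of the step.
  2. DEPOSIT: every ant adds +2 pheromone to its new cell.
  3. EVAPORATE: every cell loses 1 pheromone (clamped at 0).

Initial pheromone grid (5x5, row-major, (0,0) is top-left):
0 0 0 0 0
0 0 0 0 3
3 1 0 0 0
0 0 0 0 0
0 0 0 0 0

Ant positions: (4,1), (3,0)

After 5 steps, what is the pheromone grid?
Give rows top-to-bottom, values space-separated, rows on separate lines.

After step 1: ants at (3,1),(2,0)
  0 0 0 0 0
  0 0 0 0 2
  4 0 0 0 0
  0 1 0 0 0
  0 0 0 0 0
After step 2: ants at (2,1),(1,0)
  0 0 0 0 0
  1 0 0 0 1
  3 1 0 0 0
  0 0 0 0 0
  0 0 0 0 0
After step 3: ants at (2,0),(2,0)
  0 0 0 0 0
  0 0 0 0 0
  6 0 0 0 0
  0 0 0 0 0
  0 0 0 0 0
After step 4: ants at (1,0),(1,0)
  0 0 0 0 0
  3 0 0 0 0
  5 0 0 0 0
  0 0 0 0 0
  0 0 0 0 0
After step 5: ants at (2,0),(2,0)
  0 0 0 0 0
  2 0 0 0 0
  8 0 0 0 0
  0 0 0 0 0
  0 0 0 0 0

0 0 0 0 0
2 0 0 0 0
8 0 0 0 0
0 0 0 0 0
0 0 0 0 0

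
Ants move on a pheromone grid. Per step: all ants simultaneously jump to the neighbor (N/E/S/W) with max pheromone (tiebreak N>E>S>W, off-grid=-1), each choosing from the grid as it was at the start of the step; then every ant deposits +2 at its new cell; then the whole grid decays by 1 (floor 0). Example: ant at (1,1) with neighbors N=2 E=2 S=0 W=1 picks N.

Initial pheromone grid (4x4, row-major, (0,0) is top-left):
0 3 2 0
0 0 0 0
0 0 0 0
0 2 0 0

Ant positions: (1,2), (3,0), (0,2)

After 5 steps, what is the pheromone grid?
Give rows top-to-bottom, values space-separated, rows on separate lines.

After step 1: ants at (0,2),(3,1),(0,1)
  0 4 3 0
  0 0 0 0
  0 0 0 0
  0 3 0 0
After step 2: ants at (0,1),(2,1),(0,2)
  0 5 4 0
  0 0 0 0
  0 1 0 0
  0 2 0 0
After step 3: ants at (0,2),(3,1),(0,1)
  0 6 5 0
  0 0 0 0
  0 0 0 0
  0 3 0 0
After step 4: ants at (0,1),(2,1),(0,2)
  0 7 6 0
  0 0 0 0
  0 1 0 0
  0 2 0 0
After step 5: ants at (0,2),(3,1),(0,1)
  0 8 7 0
  0 0 0 0
  0 0 0 0
  0 3 0 0

0 8 7 0
0 0 0 0
0 0 0 0
0 3 0 0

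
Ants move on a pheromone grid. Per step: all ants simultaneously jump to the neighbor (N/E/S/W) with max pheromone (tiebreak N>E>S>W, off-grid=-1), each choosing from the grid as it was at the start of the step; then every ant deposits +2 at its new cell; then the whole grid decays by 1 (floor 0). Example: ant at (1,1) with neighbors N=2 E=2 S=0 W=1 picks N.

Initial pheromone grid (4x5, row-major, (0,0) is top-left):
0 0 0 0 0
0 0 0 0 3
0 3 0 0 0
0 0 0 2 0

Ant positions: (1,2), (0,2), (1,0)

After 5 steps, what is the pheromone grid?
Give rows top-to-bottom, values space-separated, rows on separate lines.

After step 1: ants at (0,2),(0,3),(0,0)
  1 0 1 1 0
  0 0 0 0 2
  0 2 0 0 0
  0 0 0 1 0
After step 2: ants at (0,3),(0,2),(0,1)
  0 1 2 2 0
  0 0 0 0 1
  0 1 0 0 0
  0 0 0 0 0
After step 3: ants at (0,2),(0,3),(0,2)
  0 0 5 3 0
  0 0 0 0 0
  0 0 0 0 0
  0 0 0 0 0
After step 4: ants at (0,3),(0,2),(0,3)
  0 0 6 6 0
  0 0 0 0 0
  0 0 0 0 0
  0 0 0 0 0
After step 5: ants at (0,2),(0,3),(0,2)
  0 0 9 7 0
  0 0 0 0 0
  0 0 0 0 0
  0 0 0 0 0

0 0 9 7 0
0 0 0 0 0
0 0 0 0 0
0 0 0 0 0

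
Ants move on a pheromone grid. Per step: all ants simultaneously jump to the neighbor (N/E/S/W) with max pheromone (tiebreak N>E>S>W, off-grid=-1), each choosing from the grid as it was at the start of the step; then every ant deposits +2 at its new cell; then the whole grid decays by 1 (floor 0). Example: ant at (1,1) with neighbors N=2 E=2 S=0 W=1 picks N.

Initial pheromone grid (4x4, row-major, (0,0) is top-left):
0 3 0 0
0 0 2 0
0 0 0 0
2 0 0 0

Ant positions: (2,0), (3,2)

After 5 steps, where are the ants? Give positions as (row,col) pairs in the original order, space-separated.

Step 1: ant0:(2,0)->S->(3,0) | ant1:(3,2)->N->(2,2)
  grid max=3 at (3,0)
Step 2: ant0:(3,0)->N->(2,0) | ant1:(2,2)->N->(1,2)
  grid max=2 at (1,2)
Step 3: ant0:(2,0)->S->(3,0) | ant1:(1,2)->N->(0,2)
  grid max=3 at (3,0)
Step 4: ant0:(3,0)->N->(2,0) | ant1:(0,2)->S->(1,2)
  grid max=2 at (1,2)
Step 5: ant0:(2,0)->S->(3,0) | ant1:(1,2)->N->(0,2)
  grid max=3 at (3,0)

(3,0) (0,2)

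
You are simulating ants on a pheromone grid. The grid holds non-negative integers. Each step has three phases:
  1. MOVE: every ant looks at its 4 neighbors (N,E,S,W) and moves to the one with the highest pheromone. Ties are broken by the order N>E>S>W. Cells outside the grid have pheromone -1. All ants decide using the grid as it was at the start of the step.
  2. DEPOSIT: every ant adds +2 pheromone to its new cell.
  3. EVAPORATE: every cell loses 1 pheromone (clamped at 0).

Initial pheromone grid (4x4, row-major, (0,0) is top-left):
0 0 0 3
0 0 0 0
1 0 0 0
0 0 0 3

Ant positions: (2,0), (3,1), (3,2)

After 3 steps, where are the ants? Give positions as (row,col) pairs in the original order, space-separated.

Step 1: ant0:(2,0)->N->(1,0) | ant1:(3,1)->N->(2,1) | ant2:(3,2)->E->(3,3)
  grid max=4 at (3,3)
Step 2: ant0:(1,0)->N->(0,0) | ant1:(2,1)->N->(1,1) | ant2:(3,3)->N->(2,3)
  grid max=3 at (3,3)
Step 3: ant0:(0,0)->E->(0,1) | ant1:(1,1)->N->(0,1) | ant2:(2,3)->S->(3,3)
  grid max=4 at (3,3)

(0,1) (0,1) (3,3)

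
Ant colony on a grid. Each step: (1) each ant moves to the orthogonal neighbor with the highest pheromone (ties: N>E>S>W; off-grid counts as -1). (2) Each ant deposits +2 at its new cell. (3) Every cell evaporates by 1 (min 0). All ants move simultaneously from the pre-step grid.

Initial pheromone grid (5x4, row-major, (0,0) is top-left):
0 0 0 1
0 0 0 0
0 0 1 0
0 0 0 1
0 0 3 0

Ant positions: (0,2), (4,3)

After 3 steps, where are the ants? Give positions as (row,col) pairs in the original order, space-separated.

Step 1: ant0:(0,2)->E->(0,3) | ant1:(4,3)->W->(4,2)
  grid max=4 at (4,2)
Step 2: ant0:(0,3)->S->(1,3) | ant1:(4,2)->N->(3,2)
  grid max=3 at (4,2)
Step 3: ant0:(1,3)->N->(0,3) | ant1:(3,2)->S->(4,2)
  grid max=4 at (4,2)

(0,3) (4,2)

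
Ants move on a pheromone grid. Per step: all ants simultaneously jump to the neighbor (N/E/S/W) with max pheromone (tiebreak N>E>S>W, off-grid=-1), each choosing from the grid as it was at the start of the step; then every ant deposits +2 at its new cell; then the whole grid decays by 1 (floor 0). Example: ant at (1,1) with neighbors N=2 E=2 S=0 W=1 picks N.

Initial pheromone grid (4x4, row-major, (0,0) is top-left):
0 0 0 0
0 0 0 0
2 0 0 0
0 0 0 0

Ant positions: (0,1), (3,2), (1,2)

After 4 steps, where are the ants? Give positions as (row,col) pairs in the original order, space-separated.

Step 1: ant0:(0,1)->E->(0,2) | ant1:(3,2)->N->(2,2) | ant2:(1,2)->N->(0,2)
  grid max=3 at (0,2)
Step 2: ant0:(0,2)->E->(0,3) | ant1:(2,2)->N->(1,2) | ant2:(0,2)->E->(0,3)
  grid max=3 at (0,3)
Step 3: ant0:(0,3)->W->(0,2) | ant1:(1,2)->N->(0,2) | ant2:(0,3)->W->(0,2)
  grid max=7 at (0,2)
Step 4: ant0:(0,2)->E->(0,3) | ant1:(0,2)->E->(0,3) | ant2:(0,2)->E->(0,3)
  grid max=7 at (0,3)

(0,3) (0,3) (0,3)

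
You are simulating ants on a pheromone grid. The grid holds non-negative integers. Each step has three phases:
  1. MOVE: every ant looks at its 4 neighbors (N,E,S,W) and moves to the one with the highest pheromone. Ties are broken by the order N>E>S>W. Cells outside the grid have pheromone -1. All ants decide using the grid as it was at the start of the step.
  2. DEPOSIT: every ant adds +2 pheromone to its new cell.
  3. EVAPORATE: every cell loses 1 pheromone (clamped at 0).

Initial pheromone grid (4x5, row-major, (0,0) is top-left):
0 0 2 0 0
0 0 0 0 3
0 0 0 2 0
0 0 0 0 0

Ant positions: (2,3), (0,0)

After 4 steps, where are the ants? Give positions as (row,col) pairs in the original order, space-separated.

Step 1: ant0:(2,3)->N->(1,3) | ant1:(0,0)->E->(0,1)
  grid max=2 at (1,4)
Step 2: ant0:(1,3)->E->(1,4) | ant1:(0,1)->E->(0,2)
  grid max=3 at (1,4)
Step 3: ant0:(1,4)->N->(0,4) | ant1:(0,2)->E->(0,3)
  grid max=2 at (1,4)
Step 4: ant0:(0,4)->S->(1,4) | ant1:(0,3)->E->(0,4)
  grid max=3 at (1,4)

(1,4) (0,4)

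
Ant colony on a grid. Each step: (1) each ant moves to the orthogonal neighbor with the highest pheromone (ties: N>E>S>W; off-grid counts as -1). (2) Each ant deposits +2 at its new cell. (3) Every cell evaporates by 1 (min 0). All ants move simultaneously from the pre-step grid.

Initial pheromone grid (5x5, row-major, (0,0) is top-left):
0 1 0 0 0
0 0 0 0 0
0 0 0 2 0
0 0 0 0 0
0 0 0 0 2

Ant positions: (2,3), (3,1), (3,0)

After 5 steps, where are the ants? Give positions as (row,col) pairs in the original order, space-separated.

Step 1: ant0:(2,3)->N->(1,3) | ant1:(3,1)->N->(2,1) | ant2:(3,0)->N->(2,0)
  grid max=1 at (1,3)
Step 2: ant0:(1,3)->S->(2,3) | ant1:(2,1)->W->(2,0) | ant2:(2,0)->E->(2,1)
  grid max=2 at (2,0)
Step 3: ant0:(2,3)->N->(1,3) | ant1:(2,0)->E->(2,1) | ant2:(2,1)->W->(2,0)
  grid max=3 at (2,0)
Step 4: ant0:(1,3)->S->(2,3) | ant1:(2,1)->W->(2,0) | ant2:(2,0)->E->(2,1)
  grid max=4 at (2,0)
Step 5: ant0:(2,3)->N->(1,3) | ant1:(2,0)->E->(2,1) | ant2:(2,1)->W->(2,0)
  grid max=5 at (2,0)

(1,3) (2,1) (2,0)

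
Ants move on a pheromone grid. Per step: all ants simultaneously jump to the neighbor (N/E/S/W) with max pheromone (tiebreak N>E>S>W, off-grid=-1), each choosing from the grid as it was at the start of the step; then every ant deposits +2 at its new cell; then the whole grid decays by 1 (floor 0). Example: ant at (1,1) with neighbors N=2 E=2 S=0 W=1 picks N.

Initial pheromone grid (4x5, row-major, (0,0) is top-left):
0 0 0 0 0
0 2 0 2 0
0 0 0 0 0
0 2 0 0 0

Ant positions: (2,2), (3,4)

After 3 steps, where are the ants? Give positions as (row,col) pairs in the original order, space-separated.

Step 1: ant0:(2,2)->N->(1,2) | ant1:(3,4)->N->(2,4)
  grid max=1 at (1,1)
Step 2: ant0:(1,2)->E->(1,3) | ant1:(2,4)->N->(1,4)
  grid max=2 at (1,3)
Step 3: ant0:(1,3)->E->(1,4) | ant1:(1,4)->W->(1,3)
  grid max=3 at (1,3)

(1,4) (1,3)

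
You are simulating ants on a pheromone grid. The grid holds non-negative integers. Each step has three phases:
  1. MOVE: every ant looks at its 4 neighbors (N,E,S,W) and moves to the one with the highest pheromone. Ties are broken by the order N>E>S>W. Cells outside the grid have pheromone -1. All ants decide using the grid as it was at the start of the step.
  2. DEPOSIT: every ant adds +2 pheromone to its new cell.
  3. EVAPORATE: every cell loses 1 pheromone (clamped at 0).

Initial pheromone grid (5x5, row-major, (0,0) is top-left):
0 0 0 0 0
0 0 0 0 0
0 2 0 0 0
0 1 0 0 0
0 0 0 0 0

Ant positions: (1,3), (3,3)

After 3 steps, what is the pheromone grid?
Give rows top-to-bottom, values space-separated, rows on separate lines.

After step 1: ants at (0,3),(2,3)
  0 0 0 1 0
  0 0 0 0 0
  0 1 0 1 0
  0 0 0 0 0
  0 0 0 0 0
After step 2: ants at (0,4),(1,3)
  0 0 0 0 1
  0 0 0 1 0
  0 0 0 0 0
  0 0 0 0 0
  0 0 0 0 0
After step 3: ants at (1,4),(0,3)
  0 0 0 1 0
  0 0 0 0 1
  0 0 0 0 0
  0 0 0 0 0
  0 0 0 0 0

0 0 0 1 0
0 0 0 0 1
0 0 0 0 0
0 0 0 0 0
0 0 0 0 0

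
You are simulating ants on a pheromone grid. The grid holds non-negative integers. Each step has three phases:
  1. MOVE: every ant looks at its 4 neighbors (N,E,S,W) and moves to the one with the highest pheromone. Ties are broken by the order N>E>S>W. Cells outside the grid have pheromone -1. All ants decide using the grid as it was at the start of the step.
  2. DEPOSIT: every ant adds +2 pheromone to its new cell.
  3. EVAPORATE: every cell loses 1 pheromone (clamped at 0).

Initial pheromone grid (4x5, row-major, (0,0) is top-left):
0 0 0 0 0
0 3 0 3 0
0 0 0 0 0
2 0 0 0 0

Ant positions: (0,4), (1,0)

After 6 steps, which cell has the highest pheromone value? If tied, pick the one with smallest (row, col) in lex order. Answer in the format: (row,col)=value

Answer: (1,1)=3

Derivation:
Step 1: ant0:(0,4)->S->(1,4) | ant1:(1,0)->E->(1,1)
  grid max=4 at (1,1)
Step 2: ant0:(1,4)->W->(1,3) | ant1:(1,1)->N->(0,1)
  grid max=3 at (1,1)
Step 3: ant0:(1,3)->N->(0,3) | ant1:(0,1)->S->(1,1)
  grid max=4 at (1,1)
Step 4: ant0:(0,3)->S->(1,3) | ant1:(1,1)->N->(0,1)
  grid max=3 at (1,1)
Step 5: ant0:(1,3)->N->(0,3) | ant1:(0,1)->S->(1,1)
  grid max=4 at (1,1)
Step 6: ant0:(0,3)->S->(1,3) | ant1:(1,1)->N->(0,1)
  grid max=3 at (1,1)
Final grid:
  0 1 0 0 0
  0 3 0 3 0
  0 0 0 0 0
  0 0 0 0 0
Max pheromone 3 at (1,1)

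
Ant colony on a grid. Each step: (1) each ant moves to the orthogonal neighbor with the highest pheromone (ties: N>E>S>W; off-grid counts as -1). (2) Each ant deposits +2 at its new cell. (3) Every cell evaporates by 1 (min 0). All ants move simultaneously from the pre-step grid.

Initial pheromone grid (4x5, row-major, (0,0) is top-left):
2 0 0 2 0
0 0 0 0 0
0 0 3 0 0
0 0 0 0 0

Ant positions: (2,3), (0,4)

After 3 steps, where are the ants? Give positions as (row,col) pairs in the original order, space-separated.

Step 1: ant0:(2,3)->W->(2,2) | ant1:(0,4)->W->(0,3)
  grid max=4 at (2,2)
Step 2: ant0:(2,2)->N->(1,2) | ant1:(0,3)->E->(0,4)
  grid max=3 at (2,2)
Step 3: ant0:(1,2)->S->(2,2) | ant1:(0,4)->W->(0,3)
  grid max=4 at (2,2)

(2,2) (0,3)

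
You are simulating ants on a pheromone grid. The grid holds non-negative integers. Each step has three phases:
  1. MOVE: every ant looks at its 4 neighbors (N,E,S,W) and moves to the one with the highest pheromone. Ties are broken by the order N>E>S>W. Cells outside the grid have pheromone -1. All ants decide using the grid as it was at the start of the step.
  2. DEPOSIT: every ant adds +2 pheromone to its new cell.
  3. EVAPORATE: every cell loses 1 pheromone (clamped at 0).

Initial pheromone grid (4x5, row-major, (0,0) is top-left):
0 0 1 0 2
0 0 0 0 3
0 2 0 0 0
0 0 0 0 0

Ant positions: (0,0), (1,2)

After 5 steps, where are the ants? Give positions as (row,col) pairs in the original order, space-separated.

Step 1: ant0:(0,0)->E->(0,1) | ant1:(1,2)->N->(0,2)
  grid max=2 at (0,2)
Step 2: ant0:(0,1)->E->(0,2) | ant1:(0,2)->W->(0,1)
  grid max=3 at (0,2)
Step 3: ant0:(0,2)->W->(0,1) | ant1:(0,1)->E->(0,2)
  grid max=4 at (0,2)
Step 4: ant0:(0,1)->E->(0,2) | ant1:(0,2)->W->(0,1)
  grid max=5 at (0,2)
Step 5: ant0:(0,2)->W->(0,1) | ant1:(0,1)->E->(0,2)
  grid max=6 at (0,2)

(0,1) (0,2)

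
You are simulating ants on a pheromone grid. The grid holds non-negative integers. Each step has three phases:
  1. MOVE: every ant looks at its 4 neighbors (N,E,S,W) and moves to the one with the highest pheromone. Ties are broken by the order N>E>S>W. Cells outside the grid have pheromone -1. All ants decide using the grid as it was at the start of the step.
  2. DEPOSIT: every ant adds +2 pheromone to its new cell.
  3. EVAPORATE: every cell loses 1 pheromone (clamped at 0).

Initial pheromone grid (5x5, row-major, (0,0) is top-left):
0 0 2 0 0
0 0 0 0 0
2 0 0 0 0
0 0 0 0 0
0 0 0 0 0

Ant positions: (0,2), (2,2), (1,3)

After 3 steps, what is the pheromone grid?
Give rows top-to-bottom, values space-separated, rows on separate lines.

After step 1: ants at (0,3),(1,2),(0,3)
  0 0 1 3 0
  0 0 1 0 0
  1 0 0 0 0
  0 0 0 0 0
  0 0 0 0 0
After step 2: ants at (0,2),(0,2),(0,2)
  0 0 6 2 0
  0 0 0 0 0
  0 0 0 0 0
  0 0 0 0 0
  0 0 0 0 0
After step 3: ants at (0,3),(0,3),(0,3)
  0 0 5 7 0
  0 0 0 0 0
  0 0 0 0 0
  0 0 0 0 0
  0 0 0 0 0

0 0 5 7 0
0 0 0 0 0
0 0 0 0 0
0 0 0 0 0
0 0 0 0 0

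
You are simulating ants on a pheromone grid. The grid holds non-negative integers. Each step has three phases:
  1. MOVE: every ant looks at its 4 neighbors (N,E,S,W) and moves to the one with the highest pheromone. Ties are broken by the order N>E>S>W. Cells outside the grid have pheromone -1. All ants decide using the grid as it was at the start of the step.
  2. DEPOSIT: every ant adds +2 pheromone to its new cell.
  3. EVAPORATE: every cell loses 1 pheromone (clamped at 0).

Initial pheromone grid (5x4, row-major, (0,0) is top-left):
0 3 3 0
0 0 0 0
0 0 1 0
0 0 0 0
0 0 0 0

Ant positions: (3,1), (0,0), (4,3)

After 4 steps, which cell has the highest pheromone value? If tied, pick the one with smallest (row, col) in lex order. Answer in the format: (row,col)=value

Answer: (0,1)=5

Derivation:
Step 1: ant0:(3,1)->N->(2,1) | ant1:(0,0)->E->(0,1) | ant2:(4,3)->N->(3,3)
  grid max=4 at (0,1)
Step 2: ant0:(2,1)->N->(1,1) | ant1:(0,1)->E->(0,2) | ant2:(3,3)->N->(2,3)
  grid max=3 at (0,1)
Step 3: ant0:(1,1)->N->(0,1) | ant1:(0,2)->W->(0,1) | ant2:(2,3)->N->(1,3)
  grid max=6 at (0,1)
Step 4: ant0:(0,1)->E->(0,2) | ant1:(0,1)->E->(0,2) | ant2:(1,3)->N->(0,3)
  grid max=5 at (0,1)
Final grid:
  0 5 5 1
  0 0 0 0
  0 0 0 0
  0 0 0 0
  0 0 0 0
Max pheromone 5 at (0,1)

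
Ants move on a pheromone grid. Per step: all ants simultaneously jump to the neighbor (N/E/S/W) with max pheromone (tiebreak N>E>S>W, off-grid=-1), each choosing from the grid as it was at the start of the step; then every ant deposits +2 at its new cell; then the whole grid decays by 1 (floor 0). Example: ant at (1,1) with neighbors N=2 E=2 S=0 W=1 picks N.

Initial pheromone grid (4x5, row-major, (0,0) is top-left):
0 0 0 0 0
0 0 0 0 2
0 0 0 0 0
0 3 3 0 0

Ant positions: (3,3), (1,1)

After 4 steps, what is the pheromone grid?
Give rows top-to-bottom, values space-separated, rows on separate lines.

After step 1: ants at (3,2),(0,1)
  0 1 0 0 0
  0 0 0 0 1
  0 0 0 0 0
  0 2 4 0 0
After step 2: ants at (3,1),(0,2)
  0 0 1 0 0
  0 0 0 0 0
  0 0 0 0 0
  0 3 3 0 0
After step 3: ants at (3,2),(0,3)
  0 0 0 1 0
  0 0 0 0 0
  0 0 0 0 0
  0 2 4 0 0
After step 4: ants at (3,1),(0,4)
  0 0 0 0 1
  0 0 0 0 0
  0 0 0 0 0
  0 3 3 0 0

0 0 0 0 1
0 0 0 0 0
0 0 0 0 0
0 3 3 0 0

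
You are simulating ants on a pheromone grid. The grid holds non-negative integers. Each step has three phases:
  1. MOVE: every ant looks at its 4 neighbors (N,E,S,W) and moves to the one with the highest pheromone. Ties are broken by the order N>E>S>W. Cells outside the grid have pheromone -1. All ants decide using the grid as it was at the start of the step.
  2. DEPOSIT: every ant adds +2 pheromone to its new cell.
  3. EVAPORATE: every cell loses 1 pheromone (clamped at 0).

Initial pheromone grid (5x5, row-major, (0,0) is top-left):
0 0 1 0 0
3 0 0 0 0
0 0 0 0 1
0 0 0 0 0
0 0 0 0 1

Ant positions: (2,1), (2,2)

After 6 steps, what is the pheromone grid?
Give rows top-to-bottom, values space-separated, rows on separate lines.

After step 1: ants at (1,1),(1,2)
  0 0 0 0 0
  2 1 1 0 0
  0 0 0 0 0
  0 0 0 0 0
  0 0 0 0 0
After step 2: ants at (1,0),(1,1)
  0 0 0 0 0
  3 2 0 0 0
  0 0 0 0 0
  0 0 0 0 0
  0 0 0 0 0
After step 3: ants at (1,1),(1,0)
  0 0 0 0 0
  4 3 0 0 0
  0 0 0 0 0
  0 0 0 0 0
  0 0 0 0 0
After step 4: ants at (1,0),(1,1)
  0 0 0 0 0
  5 4 0 0 0
  0 0 0 0 0
  0 0 0 0 0
  0 0 0 0 0
After step 5: ants at (1,1),(1,0)
  0 0 0 0 0
  6 5 0 0 0
  0 0 0 0 0
  0 0 0 0 0
  0 0 0 0 0
After step 6: ants at (1,0),(1,1)
  0 0 0 0 0
  7 6 0 0 0
  0 0 0 0 0
  0 0 0 0 0
  0 0 0 0 0

0 0 0 0 0
7 6 0 0 0
0 0 0 0 0
0 0 0 0 0
0 0 0 0 0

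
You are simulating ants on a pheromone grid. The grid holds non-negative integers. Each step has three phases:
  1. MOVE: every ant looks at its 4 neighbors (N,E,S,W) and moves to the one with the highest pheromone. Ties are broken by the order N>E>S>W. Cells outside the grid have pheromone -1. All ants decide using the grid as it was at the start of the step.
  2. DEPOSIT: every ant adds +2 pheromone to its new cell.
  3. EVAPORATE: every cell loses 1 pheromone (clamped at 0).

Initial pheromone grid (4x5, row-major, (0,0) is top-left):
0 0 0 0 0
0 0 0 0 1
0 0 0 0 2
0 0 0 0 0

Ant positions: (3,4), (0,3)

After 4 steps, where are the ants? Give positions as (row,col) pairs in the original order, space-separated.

Step 1: ant0:(3,4)->N->(2,4) | ant1:(0,3)->E->(0,4)
  grid max=3 at (2,4)
Step 2: ant0:(2,4)->N->(1,4) | ant1:(0,4)->S->(1,4)
  grid max=3 at (1,4)
Step 3: ant0:(1,4)->S->(2,4) | ant1:(1,4)->S->(2,4)
  grid max=5 at (2,4)
Step 4: ant0:(2,4)->N->(1,4) | ant1:(2,4)->N->(1,4)
  grid max=5 at (1,4)

(1,4) (1,4)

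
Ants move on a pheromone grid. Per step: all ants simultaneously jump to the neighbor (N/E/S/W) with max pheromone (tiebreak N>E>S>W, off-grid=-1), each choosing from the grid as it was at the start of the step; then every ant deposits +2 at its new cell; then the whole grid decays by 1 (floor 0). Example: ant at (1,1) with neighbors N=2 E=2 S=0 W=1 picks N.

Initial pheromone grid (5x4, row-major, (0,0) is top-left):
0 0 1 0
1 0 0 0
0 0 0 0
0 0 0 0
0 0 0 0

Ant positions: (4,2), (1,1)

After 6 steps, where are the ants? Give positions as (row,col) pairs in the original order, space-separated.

Step 1: ant0:(4,2)->N->(3,2) | ant1:(1,1)->W->(1,0)
  grid max=2 at (1,0)
Step 2: ant0:(3,2)->N->(2,2) | ant1:(1,0)->N->(0,0)
  grid max=1 at (0,0)
Step 3: ant0:(2,2)->N->(1,2) | ant1:(0,0)->S->(1,0)
  grid max=2 at (1,0)
Step 4: ant0:(1,2)->N->(0,2) | ant1:(1,0)->N->(0,0)
  grid max=1 at (0,0)
Step 5: ant0:(0,2)->E->(0,3) | ant1:(0,0)->S->(1,0)
  grid max=2 at (1,0)
Step 6: ant0:(0,3)->S->(1,3) | ant1:(1,0)->N->(0,0)
  grid max=1 at (0,0)

(1,3) (0,0)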